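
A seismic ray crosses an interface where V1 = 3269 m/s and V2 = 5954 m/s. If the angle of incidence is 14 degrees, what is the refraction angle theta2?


sin(theta1) = sin(14 deg) = 0.241922
sin(theta2) = V2/V1 * sin(theta1) = 5954/3269 * 0.241922 = 0.440625
theta2 = arcsin(0.440625) = 26.1438 degrees

26.1438


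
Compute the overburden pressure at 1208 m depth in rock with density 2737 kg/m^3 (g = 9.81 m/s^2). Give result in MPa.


P = rho * g * z / 1e6
= 2737 * 9.81 * 1208 / 1e6
= 32434763.76 / 1e6
= 32.4348 MPa

32.4348


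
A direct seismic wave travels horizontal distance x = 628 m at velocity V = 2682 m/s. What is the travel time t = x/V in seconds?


t = x / V
= 628 / 2682
= 0.2342 s

0.2342


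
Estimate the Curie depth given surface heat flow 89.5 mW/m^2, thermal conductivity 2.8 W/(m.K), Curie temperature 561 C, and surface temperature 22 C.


T_Curie - T_surf = 561 - 22 = 539 C
Convert q to W/m^2: 89.5 mW/m^2 = 0.0895 W/m^2
d = 539 * 2.8 / 0.0895 = 16862.57 m

16862.57


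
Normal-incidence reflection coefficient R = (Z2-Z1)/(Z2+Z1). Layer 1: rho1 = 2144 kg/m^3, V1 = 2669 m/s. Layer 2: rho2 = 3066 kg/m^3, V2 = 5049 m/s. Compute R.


Z1 = 2144 * 2669 = 5722336
Z2 = 3066 * 5049 = 15480234
R = (15480234 - 5722336) / (15480234 + 5722336) = 9757898 / 21202570 = 0.4602

0.4602


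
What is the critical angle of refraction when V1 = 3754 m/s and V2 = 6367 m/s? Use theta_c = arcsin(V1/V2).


V1/V2 = 3754/6367 = 0.589603
theta_c = arcsin(0.589603) = 36.1288 degrees

36.1288


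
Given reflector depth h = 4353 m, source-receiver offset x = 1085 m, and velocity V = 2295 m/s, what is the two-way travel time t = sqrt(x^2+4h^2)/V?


x^2 + 4h^2 = 1085^2 + 4*4353^2 = 1177225 + 75794436 = 76971661
sqrt(76971661) = 8773.3495
t = 8773.3495 / 2295 = 3.8228 s

3.8228


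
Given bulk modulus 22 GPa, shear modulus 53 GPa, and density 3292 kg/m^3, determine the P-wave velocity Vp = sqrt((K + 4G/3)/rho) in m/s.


First compute the effective modulus:
K + 4G/3 = 22e9 + 4*53e9/3 = 92666666666.67 Pa
Then divide by density:
92666666666.67 / 3292 = 28149048.1977 Pa/(kg/m^3)
Take the square root:
Vp = sqrt(28149048.1977) = 5305.57 m/s

5305.57


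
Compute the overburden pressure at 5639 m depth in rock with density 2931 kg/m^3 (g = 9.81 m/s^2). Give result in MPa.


P = rho * g * z / 1e6
= 2931 * 9.81 * 5639 / 1e6
= 162138787.29 / 1e6
= 162.1388 MPa

162.1388


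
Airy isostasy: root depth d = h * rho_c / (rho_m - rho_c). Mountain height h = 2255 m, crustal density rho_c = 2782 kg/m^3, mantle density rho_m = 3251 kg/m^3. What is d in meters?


rho_m - rho_c = 3251 - 2782 = 469
d = 2255 * 2782 / 469
= 6273410 / 469
= 13376.14 m

13376.14


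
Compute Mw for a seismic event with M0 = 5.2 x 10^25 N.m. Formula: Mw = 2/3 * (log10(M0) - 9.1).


log10(M0) = log10(5.2 x 10^25) = 25.716
Mw = 2/3 * (25.716 - 9.1)
= 2/3 * 16.616
= 11.08

11.08


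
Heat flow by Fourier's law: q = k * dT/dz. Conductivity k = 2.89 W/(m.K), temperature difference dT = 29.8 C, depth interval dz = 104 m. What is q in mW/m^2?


q = k * dT / dz * 1000
= 2.89 * 29.8 / 104 * 1000
= 0.828096 * 1000
= 828.0962 mW/m^2

828.0962


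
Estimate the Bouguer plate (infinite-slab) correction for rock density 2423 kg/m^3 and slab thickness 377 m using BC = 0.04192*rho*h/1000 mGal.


BC = 0.04192 * rho * h / 1000
= 0.04192 * 2423 * 377 / 1000
= 38.2927 mGal

38.2927


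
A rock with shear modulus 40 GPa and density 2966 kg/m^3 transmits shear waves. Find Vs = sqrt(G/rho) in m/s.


Convert G to Pa: G = 40e9 Pa
Compute G/rho = 40e9 / 2966 = 13486176.6689
Vs = sqrt(13486176.6689) = 3672.35 m/s

3672.35


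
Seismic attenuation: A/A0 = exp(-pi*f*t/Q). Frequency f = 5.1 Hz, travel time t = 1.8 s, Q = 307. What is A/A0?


pi*f*t/Q = pi*5.1*1.8/307 = 0.093941
A/A0 = exp(-0.093941) = 0.910337

0.910337


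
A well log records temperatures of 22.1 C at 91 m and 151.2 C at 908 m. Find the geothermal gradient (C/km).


dT = 151.2 - 22.1 = 129.1 C
dz = 908 - 91 = 817 m
gradient = dT/dz * 1000 = 129.1/817 * 1000 = 158.0171 C/km

158.0171


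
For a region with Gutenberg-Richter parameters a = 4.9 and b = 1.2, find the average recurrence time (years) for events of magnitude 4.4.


log10(N) = 4.9 - 1.2*4.4 = -0.38
N = 10^-0.38 = 0.416869
T = 1/N = 1/0.416869 = 2.3988 years

2.3988


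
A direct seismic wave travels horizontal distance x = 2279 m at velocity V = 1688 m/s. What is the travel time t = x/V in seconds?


t = x / V
= 2279 / 1688
= 1.3501 s

1.3501


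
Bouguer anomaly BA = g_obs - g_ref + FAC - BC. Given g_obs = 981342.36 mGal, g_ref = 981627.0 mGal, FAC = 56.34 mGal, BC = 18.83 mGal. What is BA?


BA = g_obs - g_ref + FAC - BC
= 981342.36 - 981627.0 + 56.34 - 18.83
= -247.13 mGal

-247.13


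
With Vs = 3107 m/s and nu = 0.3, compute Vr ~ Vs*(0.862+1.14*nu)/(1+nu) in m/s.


Numerator factor = 0.862 + 1.14*0.3 = 1.204
Denominator = 1 + 0.3 = 1.3
Vr = 3107 * 1.204 / 1.3 = 2877.56 m/s

2877.56


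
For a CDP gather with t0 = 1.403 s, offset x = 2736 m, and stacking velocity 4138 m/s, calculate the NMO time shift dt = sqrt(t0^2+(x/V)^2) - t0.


x/Vnmo = 2736/4138 = 0.661189
(x/Vnmo)^2 = 0.437171
t0^2 = 1.968409
sqrt(1.968409 + 0.437171) = 1.550993
dt = 1.550993 - 1.403 = 0.147993

0.147993


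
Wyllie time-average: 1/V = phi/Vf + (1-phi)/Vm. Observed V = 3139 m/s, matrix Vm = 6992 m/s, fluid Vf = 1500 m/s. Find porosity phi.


1/V - 1/Vm = 1/3139 - 1/6992 = 0.00017555
1/Vf - 1/Vm = 1/1500 - 1/6992 = 0.00052365
phi = 0.00017555 / 0.00052365 = 0.3352

0.3352


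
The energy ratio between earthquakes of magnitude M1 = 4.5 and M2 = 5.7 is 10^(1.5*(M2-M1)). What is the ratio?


M2 - M1 = 5.7 - 4.5 = 1.2
1.5 * 1.2 = 1.8
ratio = 10^1.8 = 63.1

63.1


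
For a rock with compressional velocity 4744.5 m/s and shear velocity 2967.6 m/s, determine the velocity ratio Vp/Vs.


Vp/Vs = 4744.5 / 2967.6
= 1.5988

1.5988


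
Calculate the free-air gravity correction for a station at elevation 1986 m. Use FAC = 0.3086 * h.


FAC = 0.3086 * h
= 0.3086 * 1986
= 612.8796 mGal

612.8796


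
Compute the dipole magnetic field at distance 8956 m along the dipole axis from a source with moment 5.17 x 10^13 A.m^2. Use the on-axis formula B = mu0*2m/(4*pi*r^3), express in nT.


m = 5.17 x 10^13 = 51700000000000 A.m^2
2m = 103400000000000 A.m^2
r^3 = 8956^3 = 718360186816
B = (4pi*10^-7) * 103400000000000 / (4*pi * 718360186816) * 1e9
= 129936272.152474 / 9027180342130.15 * 1e9
= 14393.8935 nT

14393.8935


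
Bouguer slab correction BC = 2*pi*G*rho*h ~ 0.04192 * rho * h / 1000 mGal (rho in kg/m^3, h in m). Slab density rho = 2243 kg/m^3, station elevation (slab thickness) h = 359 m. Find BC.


BC = 0.04192 * rho * h / 1000
= 0.04192 * 2243 * 359 / 1000
= 33.7555 mGal

33.7555


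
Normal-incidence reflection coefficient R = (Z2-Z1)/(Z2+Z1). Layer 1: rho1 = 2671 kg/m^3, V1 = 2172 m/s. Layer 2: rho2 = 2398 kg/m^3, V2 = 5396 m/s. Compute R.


Z1 = 2671 * 2172 = 5801412
Z2 = 2398 * 5396 = 12939608
R = (12939608 - 5801412) / (12939608 + 5801412) = 7138196 / 18741020 = 0.3809

0.3809


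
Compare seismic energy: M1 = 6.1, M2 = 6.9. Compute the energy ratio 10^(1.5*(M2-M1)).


M2 - M1 = 6.9 - 6.1 = 0.8
1.5 * 0.8 = 1.2
ratio = 10^1.2 = 15.85

15.85


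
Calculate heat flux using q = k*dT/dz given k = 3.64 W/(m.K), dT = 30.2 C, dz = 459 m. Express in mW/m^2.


q = k * dT / dz * 1000
= 3.64 * 30.2 / 459 * 1000
= 0.239495 * 1000
= 239.4946 mW/m^2

239.4946


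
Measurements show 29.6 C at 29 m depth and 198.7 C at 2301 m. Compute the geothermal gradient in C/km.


dT = 198.7 - 29.6 = 169.1 C
dz = 2301 - 29 = 2272 m
gradient = dT/dz * 1000 = 169.1/2272 * 1000 = 74.4278 C/km

74.4278


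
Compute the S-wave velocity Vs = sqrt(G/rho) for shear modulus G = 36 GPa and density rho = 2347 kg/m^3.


Convert G to Pa: G = 36e9 Pa
Compute G/rho = 36e9 / 2347 = 15338730.294
Vs = sqrt(15338730.294) = 3916.47 m/s

3916.47


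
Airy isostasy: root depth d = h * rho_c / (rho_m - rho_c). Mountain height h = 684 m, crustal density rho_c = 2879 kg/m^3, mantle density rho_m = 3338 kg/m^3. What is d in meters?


rho_m - rho_c = 3338 - 2879 = 459
d = 684 * 2879 / 459
= 1969236 / 459
= 4290.27 m

4290.27


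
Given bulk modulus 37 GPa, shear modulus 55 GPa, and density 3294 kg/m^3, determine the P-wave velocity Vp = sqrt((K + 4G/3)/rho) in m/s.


First compute the effective modulus:
K + 4G/3 = 37e9 + 4*55e9/3 = 110333333333.33 Pa
Then divide by density:
110333333333.33 / 3294 = 33495243.8778 Pa/(kg/m^3)
Take the square root:
Vp = sqrt(33495243.8778) = 5787.51 m/s

5787.51


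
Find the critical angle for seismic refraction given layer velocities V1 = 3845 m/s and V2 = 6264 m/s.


V1/V2 = 3845/6264 = 0.613825
theta_c = arcsin(0.613825) = 37.8666 degrees

37.8666


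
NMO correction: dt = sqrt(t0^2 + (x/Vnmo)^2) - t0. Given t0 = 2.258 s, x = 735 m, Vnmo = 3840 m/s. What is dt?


x/Vnmo = 735/3840 = 0.191406
(x/Vnmo)^2 = 0.036636
t0^2 = 5.098564
sqrt(5.098564 + 0.036636) = 2.266098
dt = 2.266098 - 2.258 = 0.008098

0.008098


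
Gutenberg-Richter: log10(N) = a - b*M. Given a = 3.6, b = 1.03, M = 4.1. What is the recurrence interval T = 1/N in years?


log10(N) = 3.6 - 1.03*4.1 = -0.623
N = 10^-0.623 = 0.238232
T = 1/N = 1/0.238232 = 4.1976 years

4.1976


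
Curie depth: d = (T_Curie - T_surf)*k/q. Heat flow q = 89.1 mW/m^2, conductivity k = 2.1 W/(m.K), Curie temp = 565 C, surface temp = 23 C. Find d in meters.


T_Curie - T_surf = 565 - 23 = 542 C
Convert q to W/m^2: 89.1 mW/m^2 = 0.0891 W/m^2
d = 542 * 2.1 / 0.0891 = 12774.41 m

12774.41


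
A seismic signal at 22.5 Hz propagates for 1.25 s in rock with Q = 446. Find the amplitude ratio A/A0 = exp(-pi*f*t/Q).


pi*f*t/Q = pi*22.5*1.25/446 = 0.198111
A/A0 = exp(-0.198111) = 0.820279

0.820279


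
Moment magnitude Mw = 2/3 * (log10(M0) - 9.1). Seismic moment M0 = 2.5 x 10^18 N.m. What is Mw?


log10(M0) = log10(2.5 x 10^18) = 18.3979
Mw = 2/3 * (18.3979 - 9.1)
= 2/3 * 9.2979
= 6.2

6.2


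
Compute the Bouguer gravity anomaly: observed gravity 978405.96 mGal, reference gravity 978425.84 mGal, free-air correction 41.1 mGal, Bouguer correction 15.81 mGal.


BA = g_obs - g_ref + FAC - BC
= 978405.96 - 978425.84 + 41.1 - 15.81
= 5.41 mGal

5.41


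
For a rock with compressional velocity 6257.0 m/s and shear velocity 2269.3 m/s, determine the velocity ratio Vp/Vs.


Vp/Vs = 6257.0 / 2269.3
= 2.7572

2.7572


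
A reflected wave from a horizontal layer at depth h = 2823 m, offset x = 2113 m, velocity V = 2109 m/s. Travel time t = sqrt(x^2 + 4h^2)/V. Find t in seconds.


x^2 + 4h^2 = 2113^2 + 4*2823^2 = 4464769 + 31877316 = 36342085
sqrt(36342085) = 6028.4397
t = 6028.4397 / 2109 = 2.8584 s

2.8584


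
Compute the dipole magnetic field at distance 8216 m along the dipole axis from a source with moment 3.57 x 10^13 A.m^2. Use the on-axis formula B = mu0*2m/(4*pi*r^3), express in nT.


m = 3.57 x 10^13 = 35700000000000 A.m^2
2m = 71400000000000 A.m^2
r^3 = 8216^3 = 554601821696
B = (4pi*10^-7) * 71400000000000 / (4*pi * 554601821696) * 1e9
= 89723886.186524 / 6969332034830.68 * 1e9
= 12874.1012 nT

12874.1012


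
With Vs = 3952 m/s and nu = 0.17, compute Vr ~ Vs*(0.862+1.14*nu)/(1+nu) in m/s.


Numerator factor = 0.862 + 1.14*0.17 = 1.0558
Denominator = 1 + 0.17 = 1.17
Vr = 3952 * 1.0558 / 1.17 = 3566.26 m/s

3566.26


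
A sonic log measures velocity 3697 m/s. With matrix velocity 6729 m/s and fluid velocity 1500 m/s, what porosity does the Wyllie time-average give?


1/V - 1/Vm = 1/3697 - 1/6729 = 0.00012188
1/Vf - 1/Vm = 1/1500 - 1/6729 = 0.00051806
phi = 0.00012188 / 0.00051806 = 0.2353

0.2353


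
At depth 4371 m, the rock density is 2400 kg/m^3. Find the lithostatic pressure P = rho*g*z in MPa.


P = rho * g * z / 1e6
= 2400 * 9.81 * 4371 / 1e6
= 102910824.0 / 1e6
= 102.9108 MPa

102.9108


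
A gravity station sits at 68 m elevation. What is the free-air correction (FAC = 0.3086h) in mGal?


FAC = 0.3086 * h
= 0.3086 * 68
= 20.9848 mGal

20.9848


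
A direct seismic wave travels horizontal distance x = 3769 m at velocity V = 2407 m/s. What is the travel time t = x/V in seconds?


t = x / V
= 3769 / 2407
= 1.5658 s

1.5658


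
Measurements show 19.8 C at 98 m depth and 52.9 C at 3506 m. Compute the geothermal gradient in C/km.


dT = 52.9 - 19.8 = 33.1 C
dz = 3506 - 98 = 3408 m
gradient = dT/dz * 1000 = 33.1/3408 * 1000 = 9.7124 C/km

9.7124


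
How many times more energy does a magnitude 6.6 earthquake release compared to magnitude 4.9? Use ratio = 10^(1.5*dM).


M2 - M1 = 6.6 - 4.9 = 1.7
1.5 * 1.7 = 2.55
ratio = 10^2.55 = 354.81

354.81


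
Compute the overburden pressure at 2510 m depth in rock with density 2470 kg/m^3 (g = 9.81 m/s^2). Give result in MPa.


P = rho * g * z / 1e6
= 2470 * 9.81 * 2510 / 1e6
= 60819057.0 / 1e6
= 60.8191 MPa

60.8191


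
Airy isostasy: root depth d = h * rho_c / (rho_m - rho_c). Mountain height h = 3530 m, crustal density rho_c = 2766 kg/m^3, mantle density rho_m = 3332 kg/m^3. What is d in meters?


rho_m - rho_c = 3332 - 2766 = 566
d = 3530 * 2766 / 566
= 9763980 / 566
= 17250.85 m

17250.85


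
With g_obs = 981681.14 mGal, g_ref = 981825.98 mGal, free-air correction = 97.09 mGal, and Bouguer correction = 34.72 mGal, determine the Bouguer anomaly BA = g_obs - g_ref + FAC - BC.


BA = g_obs - g_ref + FAC - BC
= 981681.14 - 981825.98 + 97.09 - 34.72
= -82.47 mGal

-82.47


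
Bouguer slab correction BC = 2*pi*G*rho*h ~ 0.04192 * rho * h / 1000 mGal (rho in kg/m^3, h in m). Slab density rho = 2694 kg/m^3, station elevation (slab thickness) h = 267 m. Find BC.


BC = 0.04192 * rho * h / 1000
= 0.04192 * 2694 * 267 / 1000
= 30.153 mGal

30.153


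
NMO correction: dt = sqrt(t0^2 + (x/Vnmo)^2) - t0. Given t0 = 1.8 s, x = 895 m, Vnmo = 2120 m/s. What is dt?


x/Vnmo = 895/2120 = 0.42217
(x/Vnmo)^2 = 0.178227
t0^2 = 3.24
sqrt(3.24 + 0.178227) = 1.848845
dt = 1.848845 - 1.8 = 0.048845

0.048845


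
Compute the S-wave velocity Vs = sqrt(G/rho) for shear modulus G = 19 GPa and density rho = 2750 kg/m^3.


Convert G to Pa: G = 19e9 Pa
Compute G/rho = 19e9 / 2750 = 6909090.9091
Vs = sqrt(6909090.9091) = 2628.51 m/s

2628.51


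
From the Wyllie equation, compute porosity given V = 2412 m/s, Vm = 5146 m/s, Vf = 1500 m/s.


1/V - 1/Vm = 1/2412 - 1/5146 = 0.00022027
1/Vf - 1/Vm = 1/1500 - 1/5146 = 0.00047234
phi = 0.00022027 / 0.00047234 = 0.4663

0.4663


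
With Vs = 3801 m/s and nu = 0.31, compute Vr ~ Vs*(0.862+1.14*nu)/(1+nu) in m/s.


Numerator factor = 0.862 + 1.14*0.31 = 1.2154
Denominator = 1 + 0.31 = 1.31
Vr = 3801 * 1.2154 / 1.31 = 3526.52 m/s

3526.52


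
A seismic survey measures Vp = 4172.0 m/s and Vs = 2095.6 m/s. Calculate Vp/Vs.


Vp/Vs = 4172.0 / 2095.6
= 1.9908

1.9908


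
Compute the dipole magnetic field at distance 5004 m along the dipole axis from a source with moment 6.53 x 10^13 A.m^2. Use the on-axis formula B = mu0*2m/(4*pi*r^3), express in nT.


m = 6.53 x 10^13 = 65300000000000 A.m^2
2m = 130600000000000 A.m^2
r^3 = 5004^3 = 125300240064
B = (4pi*10^-7) * 130600000000000 / (4*pi * 125300240064) * 1e9
= 164116800.223531 / 1574569254712.4 * 1e9
= 104229.6487 nT

104229.6487


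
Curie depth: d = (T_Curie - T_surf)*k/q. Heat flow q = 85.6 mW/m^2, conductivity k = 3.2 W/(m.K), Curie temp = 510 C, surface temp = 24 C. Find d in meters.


T_Curie - T_surf = 510 - 24 = 486 C
Convert q to W/m^2: 85.6 mW/m^2 = 0.0856 W/m^2
d = 486 * 3.2 / 0.0856 = 18168.22 m

18168.22


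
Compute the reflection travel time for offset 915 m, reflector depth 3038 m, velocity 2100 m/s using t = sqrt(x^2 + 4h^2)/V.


x^2 + 4h^2 = 915^2 + 4*3038^2 = 837225 + 36917776 = 37755001
sqrt(37755001) = 6144.5098
t = 6144.5098 / 2100 = 2.926 s

2.926


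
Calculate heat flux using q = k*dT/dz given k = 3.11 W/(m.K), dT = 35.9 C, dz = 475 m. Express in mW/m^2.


q = k * dT / dz * 1000
= 3.11 * 35.9 / 475 * 1000
= 0.235051 * 1000
= 235.0505 mW/m^2

235.0505


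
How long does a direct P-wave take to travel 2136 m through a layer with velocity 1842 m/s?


t = x / V
= 2136 / 1842
= 1.1596 s

1.1596


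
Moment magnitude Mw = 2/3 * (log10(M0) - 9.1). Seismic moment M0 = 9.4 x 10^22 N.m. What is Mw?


log10(M0) = log10(9.4 x 10^22) = 22.9731
Mw = 2/3 * (22.9731 - 9.1)
= 2/3 * 13.8731
= 9.25

9.25


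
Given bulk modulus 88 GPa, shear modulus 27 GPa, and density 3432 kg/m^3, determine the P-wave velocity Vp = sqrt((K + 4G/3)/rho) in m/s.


First compute the effective modulus:
K + 4G/3 = 88e9 + 4*27e9/3 = 124000000000.0 Pa
Then divide by density:
124000000000.0 / 3432 = 36130536.1305 Pa/(kg/m^3)
Take the square root:
Vp = sqrt(36130536.1305) = 6010.87 m/s

6010.87


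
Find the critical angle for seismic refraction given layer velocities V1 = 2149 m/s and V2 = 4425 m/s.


V1/V2 = 2149/4425 = 0.48565
theta_c = arcsin(0.48565) = 29.055 degrees

29.055


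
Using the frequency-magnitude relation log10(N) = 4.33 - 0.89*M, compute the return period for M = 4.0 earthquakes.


log10(N) = 4.33 - 0.89*4.0 = 0.77
N = 10^0.77 = 5.888437
T = 1/N = 1/5.888437 = 0.1698 years

0.1698


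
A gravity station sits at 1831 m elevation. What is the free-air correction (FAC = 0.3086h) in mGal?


FAC = 0.3086 * h
= 0.3086 * 1831
= 565.0466 mGal

565.0466


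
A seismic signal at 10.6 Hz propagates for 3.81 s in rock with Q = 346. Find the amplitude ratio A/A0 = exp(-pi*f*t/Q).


pi*f*t/Q = pi*10.6*3.81/346 = 0.366695
A/A0 = exp(-0.366695) = 0.693021

0.693021


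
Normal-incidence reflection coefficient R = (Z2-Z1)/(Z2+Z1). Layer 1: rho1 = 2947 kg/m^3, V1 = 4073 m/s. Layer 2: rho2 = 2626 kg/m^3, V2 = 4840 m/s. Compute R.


Z1 = 2947 * 4073 = 12003131
Z2 = 2626 * 4840 = 12709840
R = (12709840 - 12003131) / (12709840 + 12003131) = 706709 / 24712971 = 0.0286

0.0286


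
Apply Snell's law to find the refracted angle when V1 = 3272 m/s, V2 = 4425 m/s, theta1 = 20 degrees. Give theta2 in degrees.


sin(theta1) = sin(20 deg) = 0.34202
sin(theta2) = V2/V1 * sin(theta1) = 4425/3272 * 0.34202 = 0.462543
theta2 = arcsin(0.462543) = 27.5513 degrees

27.5513


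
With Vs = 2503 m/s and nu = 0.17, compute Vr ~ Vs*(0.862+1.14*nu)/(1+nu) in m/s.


Numerator factor = 0.862 + 1.14*0.17 = 1.0558
Denominator = 1 + 0.17 = 1.17
Vr = 2503 * 1.0558 / 1.17 = 2258.69 m/s

2258.69


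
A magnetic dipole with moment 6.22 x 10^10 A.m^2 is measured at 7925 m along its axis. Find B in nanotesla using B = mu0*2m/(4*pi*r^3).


m = 6.22 x 10^10 = 62200000000 A.m^2
2m = 124400000000 A.m^2
r^3 = 7925^3 = 497734578125
B = (4pi*10^-7) * 124400000000 / (4*pi * 497734578125) * 1e9
= 156325.650443 / 6254717176300.46 * 1e9
= 24.9932 nT

24.9932


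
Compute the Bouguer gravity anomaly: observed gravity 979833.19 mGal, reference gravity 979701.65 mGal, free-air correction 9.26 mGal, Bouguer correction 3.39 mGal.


BA = g_obs - g_ref + FAC - BC
= 979833.19 - 979701.65 + 9.26 - 3.39
= 137.41 mGal

137.41


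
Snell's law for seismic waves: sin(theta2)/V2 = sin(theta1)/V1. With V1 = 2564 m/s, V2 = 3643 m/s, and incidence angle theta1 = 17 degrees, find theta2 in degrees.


sin(theta1) = sin(17 deg) = 0.292372
sin(theta2) = V2/V1 * sin(theta1) = 3643/2564 * 0.292372 = 0.41541
theta2 = arcsin(0.41541) = 24.5451 degrees

24.5451


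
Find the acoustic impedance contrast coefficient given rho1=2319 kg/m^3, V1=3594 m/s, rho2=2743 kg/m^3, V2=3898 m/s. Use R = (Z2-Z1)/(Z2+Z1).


Z1 = 2319 * 3594 = 8334486
Z2 = 2743 * 3898 = 10692214
R = (10692214 - 8334486) / (10692214 + 8334486) = 2357728 / 19026700 = 0.1239

0.1239


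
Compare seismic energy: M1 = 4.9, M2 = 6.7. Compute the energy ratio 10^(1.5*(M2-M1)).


M2 - M1 = 6.7 - 4.9 = 1.8
1.5 * 1.8 = 2.7
ratio = 10^2.7 = 501.19

501.19


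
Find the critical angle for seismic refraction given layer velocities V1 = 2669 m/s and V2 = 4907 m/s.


V1/V2 = 2669/4907 = 0.543917
theta_c = arcsin(0.543917) = 32.9507 degrees

32.9507


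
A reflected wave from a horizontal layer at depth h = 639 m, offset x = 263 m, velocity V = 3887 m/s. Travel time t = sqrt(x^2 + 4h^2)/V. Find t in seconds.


x^2 + 4h^2 = 263^2 + 4*639^2 = 69169 + 1633284 = 1702453
sqrt(1702453) = 1304.7808
t = 1304.7808 / 3887 = 0.3357 s

0.3357


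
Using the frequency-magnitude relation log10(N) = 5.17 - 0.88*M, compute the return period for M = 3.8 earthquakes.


log10(N) = 5.17 - 0.88*3.8 = 1.826
N = 10^1.826 = 66.988461
T = 1/N = 1/66.988461 = 0.0149 years

0.0149


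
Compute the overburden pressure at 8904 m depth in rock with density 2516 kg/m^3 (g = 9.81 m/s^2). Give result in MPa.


P = rho * g * z / 1e6
= 2516 * 9.81 * 8904 / 1e6
= 219768171.84 / 1e6
= 219.7682 MPa

219.7682


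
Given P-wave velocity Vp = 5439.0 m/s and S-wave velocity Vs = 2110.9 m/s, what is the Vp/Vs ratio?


Vp/Vs = 5439.0 / 2110.9
= 2.5766

2.5766


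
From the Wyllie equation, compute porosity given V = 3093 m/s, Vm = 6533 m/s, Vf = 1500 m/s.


1/V - 1/Vm = 1/3093 - 1/6533 = 0.00017024
1/Vf - 1/Vm = 1/1500 - 1/6533 = 0.0005136
phi = 0.00017024 / 0.0005136 = 0.3315

0.3315


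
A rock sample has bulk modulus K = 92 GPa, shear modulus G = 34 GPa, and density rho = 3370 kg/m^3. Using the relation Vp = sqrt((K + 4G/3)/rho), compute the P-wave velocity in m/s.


First compute the effective modulus:
K + 4G/3 = 92e9 + 4*34e9/3 = 137333333333.33 Pa
Then divide by density:
137333333333.33 / 3370 = 40751730.9594 Pa/(kg/m^3)
Take the square root:
Vp = sqrt(40751730.9594) = 6383.71 m/s

6383.71


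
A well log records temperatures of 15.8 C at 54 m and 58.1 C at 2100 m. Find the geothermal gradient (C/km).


dT = 58.1 - 15.8 = 42.3 C
dz = 2100 - 54 = 2046 m
gradient = dT/dz * 1000 = 42.3/2046 * 1000 = 20.6745 C/km

20.6745


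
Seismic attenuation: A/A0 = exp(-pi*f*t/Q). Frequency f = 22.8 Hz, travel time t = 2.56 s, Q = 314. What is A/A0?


pi*f*t/Q = pi*22.8*2.56/314 = 0.583976
A/A0 = exp(-0.583976) = 0.557677

0.557677


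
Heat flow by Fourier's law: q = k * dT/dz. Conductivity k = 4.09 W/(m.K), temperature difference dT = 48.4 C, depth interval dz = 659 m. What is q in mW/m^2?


q = k * dT / dz * 1000
= 4.09 * 48.4 / 659 * 1000
= 0.300388 * 1000
= 300.3885 mW/m^2

300.3885


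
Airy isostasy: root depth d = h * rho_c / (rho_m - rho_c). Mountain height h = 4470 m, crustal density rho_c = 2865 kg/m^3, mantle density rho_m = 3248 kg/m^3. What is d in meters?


rho_m - rho_c = 3248 - 2865 = 383
d = 4470 * 2865 / 383
= 12806550 / 383
= 33437.47 m

33437.47


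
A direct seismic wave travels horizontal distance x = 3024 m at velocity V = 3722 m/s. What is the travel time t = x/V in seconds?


t = x / V
= 3024 / 3722
= 0.8125 s

0.8125


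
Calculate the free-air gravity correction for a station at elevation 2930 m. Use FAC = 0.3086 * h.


FAC = 0.3086 * h
= 0.3086 * 2930
= 904.198 mGal

904.198


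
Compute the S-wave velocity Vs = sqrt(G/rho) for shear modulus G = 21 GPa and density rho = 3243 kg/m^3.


Convert G to Pa: G = 21e9 Pa
Compute G/rho = 21e9 / 3243 = 6475485.6614
Vs = sqrt(6475485.6614) = 2544.7 m/s

2544.7


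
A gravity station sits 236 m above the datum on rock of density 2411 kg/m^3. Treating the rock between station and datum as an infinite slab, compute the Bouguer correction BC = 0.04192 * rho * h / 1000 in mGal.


BC = 0.04192 * rho * h / 1000
= 0.04192 * 2411 * 236 / 1000
= 23.8523 mGal

23.8523


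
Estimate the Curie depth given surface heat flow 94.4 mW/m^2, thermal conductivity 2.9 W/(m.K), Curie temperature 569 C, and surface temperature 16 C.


T_Curie - T_surf = 569 - 16 = 553 C
Convert q to W/m^2: 94.4 mW/m^2 = 0.0944 W/m^2
d = 553 * 2.9 / 0.0944 = 16988.35 m

16988.35


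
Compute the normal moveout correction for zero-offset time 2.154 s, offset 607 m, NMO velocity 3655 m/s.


x/Vnmo = 607/3655 = 0.166074
(x/Vnmo)^2 = 0.027581
t0^2 = 4.639716
sqrt(4.639716 + 0.027581) = 2.160393
dt = 2.160393 - 2.154 = 0.006393

0.006393


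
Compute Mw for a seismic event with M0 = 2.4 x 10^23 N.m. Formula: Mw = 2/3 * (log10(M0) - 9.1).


log10(M0) = log10(2.4 x 10^23) = 23.3802
Mw = 2/3 * (23.3802 - 9.1)
= 2/3 * 14.2802
= 9.52

9.52


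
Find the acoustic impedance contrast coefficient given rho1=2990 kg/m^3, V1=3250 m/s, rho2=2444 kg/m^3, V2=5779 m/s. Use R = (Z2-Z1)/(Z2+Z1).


Z1 = 2990 * 3250 = 9717500
Z2 = 2444 * 5779 = 14123876
R = (14123876 - 9717500) / (14123876 + 9717500) = 4406376 / 23841376 = 0.1848

0.1848


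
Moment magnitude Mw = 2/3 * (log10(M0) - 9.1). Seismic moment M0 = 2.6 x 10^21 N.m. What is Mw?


log10(M0) = log10(2.6 x 10^21) = 21.415
Mw = 2/3 * (21.415 - 9.1)
= 2/3 * 12.315
= 8.21

8.21


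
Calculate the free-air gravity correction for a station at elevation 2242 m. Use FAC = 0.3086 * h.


FAC = 0.3086 * h
= 0.3086 * 2242
= 691.8812 mGal

691.8812


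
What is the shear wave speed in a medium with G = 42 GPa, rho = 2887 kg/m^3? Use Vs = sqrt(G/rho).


Convert G to Pa: G = 42e9 Pa
Compute G/rho = 42e9 / 2887 = 14547973.6751
Vs = sqrt(14547973.6751) = 3814.18 m/s

3814.18


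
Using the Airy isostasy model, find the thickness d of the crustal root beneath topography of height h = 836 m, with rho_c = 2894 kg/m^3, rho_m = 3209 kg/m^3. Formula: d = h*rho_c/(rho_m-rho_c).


rho_m - rho_c = 3209 - 2894 = 315
d = 836 * 2894 / 315
= 2419384 / 315
= 7680.58 m

7680.58


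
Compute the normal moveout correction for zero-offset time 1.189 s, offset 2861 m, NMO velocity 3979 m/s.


x/Vnmo = 2861/3979 = 0.719025
(x/Vnmo)^2 = 0.516997
t0^2 = 1.413721
sqrt(1.413721 + 0.516997) = 1.389503
dt = 1.389503 - 1.189 = 0.200503

0.200503


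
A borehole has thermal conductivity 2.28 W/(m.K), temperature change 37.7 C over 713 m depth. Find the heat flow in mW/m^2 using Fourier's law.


q = k * dT / dz * 1000
= 2.28 * 37.7 / 713 * 1000
= 0.120555 * 1000
= 120.5554 mW/m^2

120.5554


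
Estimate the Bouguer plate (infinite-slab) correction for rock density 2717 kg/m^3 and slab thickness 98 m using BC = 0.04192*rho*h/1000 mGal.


BC = 0.04192 * rho * h / 1000
= 0.04192 * 2717 * 98 / 1000
= 11.1619 mGal

11.1619


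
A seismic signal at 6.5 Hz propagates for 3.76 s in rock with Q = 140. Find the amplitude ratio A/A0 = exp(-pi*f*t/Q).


pi*f*t/Q = pi*6.5*3.76/140 = 0.548432
A/A0 = exp(-0.548432) = 0.577855

0.577855


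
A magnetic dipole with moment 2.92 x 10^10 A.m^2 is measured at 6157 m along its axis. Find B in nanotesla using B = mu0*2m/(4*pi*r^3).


m = 2.92 x 10^10 = 29200000000 A.m^2
2m = 58400000000 A.m^2
r^3 = 6157^3 = 233403551893
B = (4pi*10^-7) * 58400000000 / (4*pi * 233403551893) * 1e9
= 73387.604388 / 2933035535795.25 * 1e9
= 25.021 nT

25.021


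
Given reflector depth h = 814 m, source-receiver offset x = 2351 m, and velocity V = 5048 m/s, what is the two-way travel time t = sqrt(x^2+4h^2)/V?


x^2 + 4h^2 = 2351^2 + 4*814^2 = 5527201 + 2650384 = 8177585
sqrt(8177585) = 2859.6477
t = 2859.6477 / 5048 = 0.5665 s

0.5665


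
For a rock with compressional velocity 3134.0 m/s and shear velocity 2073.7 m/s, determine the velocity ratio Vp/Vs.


Vp/Vs = 3134.0 / 2073.7
= 1.5113

1.5113


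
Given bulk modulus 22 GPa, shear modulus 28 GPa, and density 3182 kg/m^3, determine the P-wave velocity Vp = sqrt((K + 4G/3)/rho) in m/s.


First compute the effective modulus:
K + 4G/3 = 22e9 + 4*28e9/3 = 59333333333.33 Pa
Then divide by density:
59333333333.33 / 3182 = 18646553.5303 Pa/(kg/m^3)
Take the square root:
Vp = sqrt(18646553.5303) = 4318.17 m/s

4318.17


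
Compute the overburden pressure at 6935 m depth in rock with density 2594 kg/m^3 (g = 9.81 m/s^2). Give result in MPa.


P = rho * g * z / 1e6
= 2594 * 9.81 * 6935 / 1e6
= 176475915.9 / 1e6
= 176.4759 MPa

176.4759


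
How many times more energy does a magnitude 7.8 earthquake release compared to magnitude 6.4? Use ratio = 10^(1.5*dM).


M2 - M1 = 7.8 - 6.4 = 1.4
1.5 * 1.4 = 2.1
ratio = 10^2.1 = 125.89

125.89


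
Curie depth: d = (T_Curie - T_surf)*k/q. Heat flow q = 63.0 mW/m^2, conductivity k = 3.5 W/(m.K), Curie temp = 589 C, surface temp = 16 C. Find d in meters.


T_Curie - T_surf = 589 - 16 = 573 C
Convert q to W/m^2: 63.0 mW/m^2 = 0.063 W/m^2
d = 573 * 3.5 / 0.063 = 31833.33 m

31833.33


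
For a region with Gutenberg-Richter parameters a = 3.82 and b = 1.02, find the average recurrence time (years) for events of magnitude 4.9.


log10(N) = 3.82 - 1.02*4.9 = -1.178
N = 10^-1.178 = 0.066374
T = 1/N = 1/0.066374 = 15.0661 years

15.0661


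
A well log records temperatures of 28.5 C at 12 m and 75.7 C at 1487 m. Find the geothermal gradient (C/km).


dT = 75.7 - 28.5 = 47.2 C
dz = 1487 - 12 = 1475 m
gradient = dT/dz * 1000 = 47.2/1475 * 1000 = 32.0 C/km

32.0


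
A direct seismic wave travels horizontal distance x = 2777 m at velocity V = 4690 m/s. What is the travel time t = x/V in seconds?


t = x / V
= 2777 / 4690
= 0.5921 s

0.5921


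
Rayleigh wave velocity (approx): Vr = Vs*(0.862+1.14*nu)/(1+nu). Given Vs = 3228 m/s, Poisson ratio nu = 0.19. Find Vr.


Numerator factor = 0.862 + 1.14*0.19 = 1.0786
Denominator = 1 + 0.19 = 1.19
Vr = 3228 * 1.0786 / 1.19 = 2925.82 m/s

2925.82


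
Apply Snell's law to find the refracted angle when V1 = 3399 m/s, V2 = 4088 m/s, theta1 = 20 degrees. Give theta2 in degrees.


sin(theta1) = sin(20 deg) = 0.34202
sin(theta2) = V2/V1 * sin(theta1) = 4088/3399 * 0.34202 = 0.41135
theta2 = arcsin(0.41135) = 24.2897 degrees

24.2897


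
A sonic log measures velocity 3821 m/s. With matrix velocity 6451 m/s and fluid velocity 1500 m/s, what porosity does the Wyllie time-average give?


1/V - 1/Vm = 1/3821 - 1/6451 = 0.0001067
1/Vf - 1/Vm = 1/1500 - 1/6451 = 0.00051165
phi = 0.0001067 / 0.00051165 = 0.2085

0.2085


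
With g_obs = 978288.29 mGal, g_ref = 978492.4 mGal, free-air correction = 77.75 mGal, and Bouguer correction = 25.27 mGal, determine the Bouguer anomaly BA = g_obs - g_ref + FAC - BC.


BA = g_obs - g_ref + FAC - BC
= 978288.29 - 978492.4 + 77.75 - 25.27
= -151.63 mGal

-151.63


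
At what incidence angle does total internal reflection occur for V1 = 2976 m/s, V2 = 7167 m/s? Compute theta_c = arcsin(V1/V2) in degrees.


V1/V2 = 2976/7167 = 0.415237
theta_c = arcsin(0.415237) = 24.5342 degrees

24.5342


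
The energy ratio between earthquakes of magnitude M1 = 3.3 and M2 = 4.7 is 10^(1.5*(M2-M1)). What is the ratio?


M2 - M1 = 4.7 - 3.3 = 1.4
1.5 * 1.4 = 2.1
ratio = 10^2.1 = 125.89

125.89


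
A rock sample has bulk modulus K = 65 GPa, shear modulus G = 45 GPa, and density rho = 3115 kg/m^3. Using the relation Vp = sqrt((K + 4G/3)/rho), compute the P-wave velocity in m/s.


First compute the effective modulus:
K + 4G/3 = 65e9 + 4*45e9/3 = 125000000000.0 Pa
Then divide by density:
125000000000.0 / 3115 = 40128410.9149 Pa/(kg/m^3)
Take the square root:
Vp = sqrt(40128410.9149) = 6334.7 m/s

6334.7


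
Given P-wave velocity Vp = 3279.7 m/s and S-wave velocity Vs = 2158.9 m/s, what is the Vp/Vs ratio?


Vp/Vs = 3279.7 / 2158.9
= 1.5192

1.5192


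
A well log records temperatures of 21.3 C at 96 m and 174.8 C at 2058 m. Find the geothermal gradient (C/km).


dT = 174.8 - 21.3 = 153.5 C
dz = 2058 - 96 = 1962 m
gradient = dT/dz * 1000 = 153.5/1962 * 1000 = 78.2365 C/km

78.2365


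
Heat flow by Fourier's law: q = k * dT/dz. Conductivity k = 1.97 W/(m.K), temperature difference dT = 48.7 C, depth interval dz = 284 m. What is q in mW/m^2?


q = k * dT / dz * 1000
= 1.97 * 48.7 / 284 * 1000
= 0.337813 * 1000
= 337.8134 mW/m^2

337.8134


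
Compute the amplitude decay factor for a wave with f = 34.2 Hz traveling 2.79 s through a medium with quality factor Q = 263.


pi*f*t/Q = pi*34.2*2.79/263 = 1.139789
A/A0 = exp(-1.139789) = 0.319887

0.319887


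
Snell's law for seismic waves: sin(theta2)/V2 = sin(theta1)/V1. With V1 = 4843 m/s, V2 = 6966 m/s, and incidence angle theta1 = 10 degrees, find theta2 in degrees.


sin(theta1) = sin(10 deg) = 0.173648
sin(theta2) = V2/V1 * sin(theta1) = 6966/4843 * 0.173648 = 0.249769
theta2 = arcsin(0.249769) = 14.4639 degrees

14.4639


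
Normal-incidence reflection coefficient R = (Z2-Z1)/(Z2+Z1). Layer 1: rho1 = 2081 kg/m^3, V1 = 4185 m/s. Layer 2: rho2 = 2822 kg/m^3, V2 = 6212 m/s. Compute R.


Z1 = 2081 * 4185 = 8708985
Z2 = 2822 * 6212 = 17530264
R = (17530264 - 8708985) / (17530264 + 8708985) = 8821279 / 26239249 = 0.3362

0.3362


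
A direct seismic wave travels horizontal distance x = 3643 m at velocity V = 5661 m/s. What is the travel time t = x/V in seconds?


t = x / V
= 3643 / 5661
= 0.6435 s

0.6435


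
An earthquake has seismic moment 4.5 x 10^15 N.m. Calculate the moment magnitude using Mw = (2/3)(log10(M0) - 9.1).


log10(M0) = log10(4.5 x 10^15) = 15.6532
Mw = 2/3 * (15.6532 - 9.1)
= 2/3 * 6.5532
= 4.37

4.37


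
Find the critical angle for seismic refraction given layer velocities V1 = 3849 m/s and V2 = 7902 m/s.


V1/V2 = 3849/7902 = 0.487092
theta_c = arcsin(0.487092) = 29.1496 degrees

29.1496


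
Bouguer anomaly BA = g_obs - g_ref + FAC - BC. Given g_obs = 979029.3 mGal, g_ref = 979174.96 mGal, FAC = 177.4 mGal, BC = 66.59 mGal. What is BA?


BA = g_obs - g_ref + FAC - BC
= 979029.3 - 979174.96 + 177.4 - 66.59
= -34.85 mGal

-34.85


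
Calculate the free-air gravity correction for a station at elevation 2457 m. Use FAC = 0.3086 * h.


FAC = 0.3086 * h
= 0.3086 * 2457
= 758.2302 mGal

758.2302


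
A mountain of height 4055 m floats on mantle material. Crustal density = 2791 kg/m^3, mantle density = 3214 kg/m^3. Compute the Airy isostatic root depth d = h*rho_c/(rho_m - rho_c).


rho_m - rho_c = 3214 - 2791 = 423
d = 4055 * 2791 / 423
= 11317505 / 423
= 26755.33 m

26755.33


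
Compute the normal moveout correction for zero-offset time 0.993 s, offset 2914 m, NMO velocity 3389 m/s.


x/Vnmo = 2914/3389 = 0.859841
(x/Vnmo)^2 = 0.739326
t0^2 = 0.986049
sqrt(0.986049 + 0.739326) = 1.313535
dt = 1.313535 - 0.993 = 0.320535

0.320535


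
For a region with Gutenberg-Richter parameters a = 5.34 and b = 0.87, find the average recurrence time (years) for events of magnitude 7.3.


log10(N) = 5.34 - 0.87*7.3 = -1.011
N = 10^-1.011 = 0.097499
T = 1/N = 1/0.097499 = 10.2565 years

10.2565


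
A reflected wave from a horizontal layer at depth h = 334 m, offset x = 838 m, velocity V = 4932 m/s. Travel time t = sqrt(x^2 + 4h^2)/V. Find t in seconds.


x^2 + 4h^2 = 838^2 + 4*334^2 = 702244 + 446224 = 1148468
sqrt(1148468) = 1071.666
t = 1071.666 / 4932 = 0.2173 s

0.2173


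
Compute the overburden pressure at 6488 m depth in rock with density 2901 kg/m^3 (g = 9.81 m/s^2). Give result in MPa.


P = rho * g * z / 1e6
= 2901 * 9.81 * 6488 / 1e6
= 184640759.28 / 1e6
= 184.6408 MPa

184.6408


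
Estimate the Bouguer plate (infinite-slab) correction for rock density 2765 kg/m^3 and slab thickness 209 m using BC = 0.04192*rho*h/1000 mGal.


BC = 0.04192 * rho * h / 1000
= 0.04192 * 2765 * 209 / 1000
= 24.2249 mGal

24.2249


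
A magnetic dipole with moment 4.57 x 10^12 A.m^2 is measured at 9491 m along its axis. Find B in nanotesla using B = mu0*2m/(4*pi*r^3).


m = 4.57 x 10^12 = 4570000000000 A.m^2
2m = 9140000000000 A.m^2
r^3 = 9491^3 = 854940557771
B = (4pi*10^-7) * 9140000000000 / (4*pi * 854940557771) * 1e9
= 11485662.741524 / 10743499902197.33 * 1e9
= 1069.0802 nT

1069.0802


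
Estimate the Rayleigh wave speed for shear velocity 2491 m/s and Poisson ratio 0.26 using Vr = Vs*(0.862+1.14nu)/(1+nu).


Numerator factor = 0.862 + 1.14*0.26 = 1.1584
Denominator = 1 + 0.26 = 1.26
Vr = 2491 * 1.1584 / 1.26 = 2290.14 m/s

2290.14


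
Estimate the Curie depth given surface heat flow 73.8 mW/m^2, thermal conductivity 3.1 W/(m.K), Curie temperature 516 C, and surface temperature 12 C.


T_Curie - T_surf = 516 - 12 = 504 C
Convert q to W/m^2: 73.8 mW/m^2 = 0.0738 W/m^2
d = 504 * 3.1 / 0.0738 = 21170.73 m

21170.73


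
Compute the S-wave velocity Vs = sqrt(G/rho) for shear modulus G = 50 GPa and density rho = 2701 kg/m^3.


Convert G to Pa: G = 50e9 Pa
Compute G/rho = 50e9 / 2701 = 18511662.3473
Vs = sqrt(18511662.3473) = 4302.52 m/s

4302.52


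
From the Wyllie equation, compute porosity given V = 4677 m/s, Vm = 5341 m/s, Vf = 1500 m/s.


1/V - 1/Vm = 1/4677 - 1/5341 = 2.658e-05
1/Vf - 1/Vm = 1/1500 - 1/5341 = 0.00047944
phi = 2.658e-05 / 0.00047944 = 0.0554

0.0554


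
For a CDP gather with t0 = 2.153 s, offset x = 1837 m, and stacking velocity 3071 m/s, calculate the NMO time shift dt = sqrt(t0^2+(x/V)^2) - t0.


x/Vnmo = 1837/3071 = 0.598176
(x/Vnmo)^2 = 0.357815
t0^2 = 4.635409
sqrt(4.635409 + 0.357815) = 2.234552
dt = 2.234552 - 2.153 = 0.081552

0.081552


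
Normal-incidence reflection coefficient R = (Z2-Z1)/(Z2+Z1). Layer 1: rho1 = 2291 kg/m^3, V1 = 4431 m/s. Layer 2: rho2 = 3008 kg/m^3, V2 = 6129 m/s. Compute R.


Z1 = 2291 * 4431 = 10151421
Z2 = 3008 * 6129 = 18436032
R = (18436032 - 10151421) / (18436032 + 10151421) = 8284611 / 28587453 = 0.2898

0.2898


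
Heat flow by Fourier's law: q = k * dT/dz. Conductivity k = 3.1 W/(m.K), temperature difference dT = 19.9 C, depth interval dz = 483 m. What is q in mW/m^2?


q = k * dT / dz * 1000
= 3.1 * 19.9 / 483 * 1000
= 0.127723 * 1000
= 127.7226 mW/m^2

127.7226


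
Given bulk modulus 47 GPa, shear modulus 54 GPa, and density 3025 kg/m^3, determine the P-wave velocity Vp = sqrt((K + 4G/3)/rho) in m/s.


First compute the effective modulus:
K + 4G/3 = 47e9 + 4*54e9/3 = 119000000000.0 Pa
Then divide by density:
119000000000.0 / 3025 = 39338842.9752 Pa/(kg/m^3)
Take the square root:
Vp = sqrt(39338842.9752) = 6272.07 m/s

6272.07


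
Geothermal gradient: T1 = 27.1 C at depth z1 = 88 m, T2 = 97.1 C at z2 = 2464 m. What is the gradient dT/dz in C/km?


dT = 97.1 - 27.1 = 70.0 C
dz = 2464 - 88 = 2376 m
gradient = dT/dz * 1000 = 70.0/2376 * 1000 = 29.4613 C/km

29.4613


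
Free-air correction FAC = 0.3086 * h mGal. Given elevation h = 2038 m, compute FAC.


FAC = 0.3086 * h
= 0.3086 * 2038
= 628.9268 mGal

628.9268


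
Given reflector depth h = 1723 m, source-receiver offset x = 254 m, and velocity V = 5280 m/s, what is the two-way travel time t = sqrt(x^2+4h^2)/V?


x^2 + 4h^2 = 254^2 + 4*1723^2 = 64516 + 11874916 = 11939432
sqrt(11939432) = 3455.3483
t = 3455.3483 / 5280 = 0.6544 s

0.6544


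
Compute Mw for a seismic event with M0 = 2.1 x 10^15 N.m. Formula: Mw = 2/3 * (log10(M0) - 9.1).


log10(M0) = log10(2.1 x 10^15) = 15.3222
Mw = 2/3 * (15.3222 - 9.1)
= 2/3 * 6.2222
= 4.15

4.15


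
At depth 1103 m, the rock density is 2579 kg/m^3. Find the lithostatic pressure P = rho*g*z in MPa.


P = rho * g * z / 1e6
= 2579 * 9.81 * 1103 / 1e6
= 27905888.97 / 1e6
= 27.9059 MPa

27.9059


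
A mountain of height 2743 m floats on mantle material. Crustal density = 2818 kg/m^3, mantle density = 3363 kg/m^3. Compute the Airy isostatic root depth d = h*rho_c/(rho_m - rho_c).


rho_m - rho_c = 3363 - 2818 = 545
d = 2743 * 2818 / 545
= 7729774 / 545
= 14183.07 m

14183.07


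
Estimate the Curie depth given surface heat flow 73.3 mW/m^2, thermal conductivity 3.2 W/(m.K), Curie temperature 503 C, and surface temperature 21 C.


T_Curie - T_surf = 503 - 21 = 482 C
Convert q to W/m^2: 73.3 mW/m^2 = 0.0733 W/m^2
d = 482 * 3.2 / 0.0733 = 21042.29 m

21042.29


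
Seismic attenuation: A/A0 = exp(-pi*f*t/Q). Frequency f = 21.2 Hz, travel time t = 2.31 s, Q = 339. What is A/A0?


pi*f*t/Q = pi*21.2*2.31/339 = 0.453835
A/A0 = exp(-0.453835) = 0.635188

0.635188
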